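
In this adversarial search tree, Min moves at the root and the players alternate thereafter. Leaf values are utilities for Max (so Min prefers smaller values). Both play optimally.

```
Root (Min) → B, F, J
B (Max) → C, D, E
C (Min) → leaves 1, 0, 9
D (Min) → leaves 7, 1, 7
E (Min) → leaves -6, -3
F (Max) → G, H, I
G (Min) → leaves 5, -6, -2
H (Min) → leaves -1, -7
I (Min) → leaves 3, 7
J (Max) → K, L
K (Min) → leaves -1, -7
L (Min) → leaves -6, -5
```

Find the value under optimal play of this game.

C (Min): min(1, 0, 9) = 0
D (Min): min(7, 1, 7) = 1
E (Min): min(-6, -3) = -6
B (Max): max(0, 1, -6) = 1
G (Min): min(5, -6, -2) = -6
H (Min): min(-1, -7) = -7
I (Min): min(3, 7) = 3
F (Max): max(-6, -7, 3) = 3
K (Min): min(-1, -7) = -7
L (Min): min(-6, -5) = -6
J (Max): max(-7, -6) = -6
Root (Min): min(1, 3, -6) = -6

-6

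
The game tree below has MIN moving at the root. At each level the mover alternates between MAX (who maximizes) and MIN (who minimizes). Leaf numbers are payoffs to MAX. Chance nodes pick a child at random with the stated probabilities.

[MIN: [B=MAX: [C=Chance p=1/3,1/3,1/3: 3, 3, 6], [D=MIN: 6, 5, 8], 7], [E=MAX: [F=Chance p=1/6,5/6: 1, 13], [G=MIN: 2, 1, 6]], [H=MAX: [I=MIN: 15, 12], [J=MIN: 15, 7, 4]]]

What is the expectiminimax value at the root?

C (Chance): 1/3·3 + 1/3·3 + 1/3·6 = 4
D (MIN): min(6, 5, 8) = 5
B (MAX): max(4, 5, 7) = 7
F (Chance): 1/6·1 + 5/6·13 = 11
G (MIN): min(2, 1, 6) = 1
E (MAX): max(11, 1) = 11
I (MIN): min(15, 12) = 12
J (MIN): min(15, 7, 4) = 4
H (MAX): max(12, 4) = 12
Root (MIN): min(7, 11, 12) = 7

7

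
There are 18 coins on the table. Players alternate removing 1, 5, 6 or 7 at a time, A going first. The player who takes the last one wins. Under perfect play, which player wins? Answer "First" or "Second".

Positions where the player to move wins (W) vs loses (L):
i:   0  1  2  3  4  5  6  7  8  9 10 11 12 13 14 15 16 17 18
     L  W  L  W  L  W  W  W  W  W  W  W  L  W  L  W  L  W  W
Position 18 is W, so the first player wins.

First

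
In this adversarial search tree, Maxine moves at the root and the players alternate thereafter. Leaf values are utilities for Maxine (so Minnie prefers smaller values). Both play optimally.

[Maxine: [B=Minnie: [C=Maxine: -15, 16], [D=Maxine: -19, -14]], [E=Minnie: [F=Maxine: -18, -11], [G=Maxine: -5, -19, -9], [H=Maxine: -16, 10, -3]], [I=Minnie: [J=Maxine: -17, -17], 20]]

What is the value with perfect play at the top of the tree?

C (Maxine): max(-15, 16) = 16
D (Maxine): max(-19, -14) = -14
B (Minnie): min(16, -14) = -14
F (Maxine): max(-18, -11) = -11
G (Maxine): max(-5, -19, -9) = -5
H (Maxine): max(-16, 10, -3) = 10
E (Minnie): min(-11, -5, 10) = -11
J (Maxine): max(-17, -17) = -17
I (Minnie): min(-17, 20) = -17
Root (Maxine): max(-14, -11, -17) = -11

-11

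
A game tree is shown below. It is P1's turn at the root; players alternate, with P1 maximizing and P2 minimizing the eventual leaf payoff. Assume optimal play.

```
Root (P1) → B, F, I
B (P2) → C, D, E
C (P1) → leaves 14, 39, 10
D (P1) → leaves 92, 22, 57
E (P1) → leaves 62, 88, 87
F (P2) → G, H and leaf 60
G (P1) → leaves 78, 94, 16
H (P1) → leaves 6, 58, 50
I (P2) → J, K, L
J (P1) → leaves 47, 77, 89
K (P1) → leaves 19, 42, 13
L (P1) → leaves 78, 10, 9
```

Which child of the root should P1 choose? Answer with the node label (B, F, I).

F

C (P1): max(14, 39, 10) = 39
D (P1): max(92, 22, 57) = 92
E (P1): max(62, 88, 87) = 88
B (P2): min(39, 92, 88) = 39
G (P1): max(78, 94, 16) = 94
H (P1): max(6, 58, 50) = 58
F (P2): min(94, 58, 60) = 58
J (P1): max(47, 77, 89) = 89
K (P1): max(19, 42, 13) = 42
L (P1): max(78, 10, 9) = 78
I (P2): min(89, 42, 78) = 42
Root (P1): max(39, 58, 42) = 58
P1 picks the child with the highest value: F (value 58).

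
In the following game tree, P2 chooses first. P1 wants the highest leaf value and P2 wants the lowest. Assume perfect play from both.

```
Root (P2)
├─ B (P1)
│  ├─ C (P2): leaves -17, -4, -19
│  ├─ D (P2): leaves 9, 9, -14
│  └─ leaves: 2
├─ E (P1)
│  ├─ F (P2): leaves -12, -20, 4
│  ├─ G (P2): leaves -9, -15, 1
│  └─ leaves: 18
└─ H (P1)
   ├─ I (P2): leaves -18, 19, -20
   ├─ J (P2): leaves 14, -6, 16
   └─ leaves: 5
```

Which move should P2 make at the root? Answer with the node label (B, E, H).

C (P2): min(-17, -4, -19) = -19
D (P2): min(9, 9, -14) = -14
B (P1): max(-19, -14, 2) = 2
F (P2): min(-12, -20, 4) = -20
G (P2): min(-9, -15, 1) = -15
E (P1): max(-20, -15, 18) = 18
I (P2): min(-18, 19, -20) = -20
J (P2): min(14, -6, 16) = -6
H (P1): max(-20, -6, 5) = 5
Root (P2): min(2, 18, 5) = 2
P2 picks the child with the lowest value: B (value 2).

B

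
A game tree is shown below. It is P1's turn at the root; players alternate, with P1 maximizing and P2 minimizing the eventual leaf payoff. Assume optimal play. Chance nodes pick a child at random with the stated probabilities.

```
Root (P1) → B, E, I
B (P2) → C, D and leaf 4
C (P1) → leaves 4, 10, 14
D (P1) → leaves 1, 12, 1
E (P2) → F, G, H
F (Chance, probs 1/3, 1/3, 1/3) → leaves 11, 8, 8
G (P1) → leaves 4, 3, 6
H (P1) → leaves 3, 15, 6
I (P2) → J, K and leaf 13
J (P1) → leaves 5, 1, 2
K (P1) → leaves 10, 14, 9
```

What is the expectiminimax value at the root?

6

C (P1): max(4, 10, 14) = 14
D (P1): max(1, 12, 1) = 12
B (P2): min(14, 12, 4) = 4
F (Chance): 1/3·11 + 1/3·8 + 1/3·8 = 9
G (P1): max(4, 3, 6) = 6
H (P1): max(3, 15, 6) = 15
E (P2): min(9, 6, 15) = 6
J (P1): max(5, 1, 2) = 5
K (P1): max(10, 14, 9) = 14
I (P2): min(5, 14, 13) = 5
Root (P1): max(4, 6, 5) = 6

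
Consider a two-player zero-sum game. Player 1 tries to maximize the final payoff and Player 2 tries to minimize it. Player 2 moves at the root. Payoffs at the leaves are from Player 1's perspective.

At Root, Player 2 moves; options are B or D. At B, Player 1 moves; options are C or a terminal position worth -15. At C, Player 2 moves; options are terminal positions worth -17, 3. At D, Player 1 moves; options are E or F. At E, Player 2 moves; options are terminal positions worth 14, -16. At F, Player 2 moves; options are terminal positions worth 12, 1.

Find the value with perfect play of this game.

C (Player 2): min(-17, 3) = -17
B (Player 1): max(-17, -15) = -15
E (Player 2): min(14, -16) = -16
F (Player 2): min(12, 1) = 1
D (Player 1): max(-16, 1) = 1
Root (Player 2): min(-15, 1) = -15

-15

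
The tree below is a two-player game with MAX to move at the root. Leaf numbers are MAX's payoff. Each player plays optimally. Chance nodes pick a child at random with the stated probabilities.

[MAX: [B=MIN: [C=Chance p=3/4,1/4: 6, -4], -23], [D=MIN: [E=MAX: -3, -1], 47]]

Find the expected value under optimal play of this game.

C (Chance): 3/4·6 + 1/4·-4 = 3.5
B (MIN): min(3.5, -23) = -23
E (MAX): max(-3, -1) = -1
D (MIN): min(-1, 47) = -1
Root (MAX): max(-23, -1) = -1

-1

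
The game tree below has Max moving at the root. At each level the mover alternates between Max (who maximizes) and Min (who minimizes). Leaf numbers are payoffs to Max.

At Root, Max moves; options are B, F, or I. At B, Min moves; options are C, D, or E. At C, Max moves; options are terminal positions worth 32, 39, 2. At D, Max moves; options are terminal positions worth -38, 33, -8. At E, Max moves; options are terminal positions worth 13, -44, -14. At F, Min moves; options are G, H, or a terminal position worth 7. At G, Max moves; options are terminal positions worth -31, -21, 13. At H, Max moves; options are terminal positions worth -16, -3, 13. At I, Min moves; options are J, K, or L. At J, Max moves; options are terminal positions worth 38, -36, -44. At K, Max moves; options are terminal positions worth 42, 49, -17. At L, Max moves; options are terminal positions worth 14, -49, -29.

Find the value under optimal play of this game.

C (Max): max(32, 39, 2) = 39
D (Max): max(-38, 33, -8) = 33
E (Max): max(13, -44, -14) = 13
B (Min): min(39, 33, 13) = 13
G (Max): max(-31, -21, 13) = 13
H (Max): max(-16, -3, 13) = 13
F (Min): min(13, 13, 7) = 7
J (Max): max(38, -36, -44) = 38
K (Max): max(42, 49, -17) = 49
L (Max): max(14, -49, -29) = 14
I (Min): min(38, 49, 14) = 14
Root (Max): max(13, 7, 14) = 14

14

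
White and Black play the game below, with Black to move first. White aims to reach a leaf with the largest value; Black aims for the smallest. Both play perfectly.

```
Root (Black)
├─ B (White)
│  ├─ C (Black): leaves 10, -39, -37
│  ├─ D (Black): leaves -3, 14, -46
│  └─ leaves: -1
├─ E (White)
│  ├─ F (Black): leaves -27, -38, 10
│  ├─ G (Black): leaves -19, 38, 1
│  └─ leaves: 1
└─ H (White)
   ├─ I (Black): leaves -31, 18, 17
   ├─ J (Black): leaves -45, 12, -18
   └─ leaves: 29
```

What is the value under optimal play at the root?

-1

C (Black): min(10, -39, -37) = -39
D (Black): min(-3, 14, -46) = -46
B (White): max(-39, -46, -1) = -1
F (Black): min(-27, -38, 10) = -38
G (Black): min(-19, 38, 1) = -19
E (White): max(-38, -19, 1) = 1
I (Black): min(-31, 18, 17) = -31
J (Black): min(-45, 12, -18) = -45
H (White): max(-31, -45, 29) = 29
Root (Black): min(-1, 1, 29) = -1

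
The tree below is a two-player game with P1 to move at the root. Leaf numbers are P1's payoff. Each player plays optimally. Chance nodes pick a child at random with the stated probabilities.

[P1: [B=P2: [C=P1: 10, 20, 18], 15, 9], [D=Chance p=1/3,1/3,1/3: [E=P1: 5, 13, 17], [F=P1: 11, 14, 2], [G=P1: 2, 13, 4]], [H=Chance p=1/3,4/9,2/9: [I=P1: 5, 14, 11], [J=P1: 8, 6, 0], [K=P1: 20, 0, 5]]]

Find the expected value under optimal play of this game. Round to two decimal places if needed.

C (P1): max(10, 20, 18) = 20
B (P2): min(20, 15, 9) = 9
E (P1): max(5, 13, 17) = 17
F (P1): max(11, 14, 2) = 14
G (P1): max(2, 13, 4) = 13
D (Chance): 1/3·17 + 1/3·14 + 1/3·13 = 14.67
I (P1): max(5, 14, 11) = 14
J (P1): max(8, 6, 0) = 8
K (P1): max(20, 0, 5) = 20
H (Chance): 1/3·14 + 4/9·8 + 2/9·20 = 12.67
Root (P1): max(9, 14.67, 12.67) = 14.67

14.67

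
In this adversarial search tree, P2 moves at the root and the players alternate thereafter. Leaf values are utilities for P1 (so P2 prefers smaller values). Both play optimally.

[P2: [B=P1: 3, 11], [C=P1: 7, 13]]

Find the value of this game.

B (P1): max(3, 11) = 11
C (P1): max(7, 13) = 13
Root (P2): min(11, 13) = 11

11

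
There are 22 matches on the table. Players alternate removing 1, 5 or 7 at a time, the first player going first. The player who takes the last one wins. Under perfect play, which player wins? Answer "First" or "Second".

i:   0  1  2  3  4  5  6  7  8  9 10 11 12 13 14 15 16 17 18 19 20 21 22
     L  W  L  W  L  W  L  W  L  W  L  W  L  W  L  W  L  W  L  W  L  W  L
Position 22 is L, so the second player wins.

Second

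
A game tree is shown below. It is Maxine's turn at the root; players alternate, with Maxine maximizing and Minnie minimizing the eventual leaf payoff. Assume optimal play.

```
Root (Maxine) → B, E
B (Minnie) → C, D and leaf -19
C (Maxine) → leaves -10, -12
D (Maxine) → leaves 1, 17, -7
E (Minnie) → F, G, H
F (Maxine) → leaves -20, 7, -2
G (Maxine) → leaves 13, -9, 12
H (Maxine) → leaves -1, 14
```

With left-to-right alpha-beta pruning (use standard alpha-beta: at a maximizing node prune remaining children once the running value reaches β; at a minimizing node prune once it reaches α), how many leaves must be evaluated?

C [α=-∞,β=+∞]: v=-10
D [α=-∞,β=-10]: v=1 after child 1 ≥ β → β-cutoff, skip 2
B [α=-∞,β=+∞]: v=-19
F [α=-19,β=+∞]: v=7
G [α=-19,β=7]: v=13 after child 1 ≥ β → β-cutoff, skip 2
H [α=-19,β=7]: v=14
E [α=-19,β=+∞]: v=7
Root [α=-∞,β=+∞]: v=7
Leaves evaluated: 10 of 14.

10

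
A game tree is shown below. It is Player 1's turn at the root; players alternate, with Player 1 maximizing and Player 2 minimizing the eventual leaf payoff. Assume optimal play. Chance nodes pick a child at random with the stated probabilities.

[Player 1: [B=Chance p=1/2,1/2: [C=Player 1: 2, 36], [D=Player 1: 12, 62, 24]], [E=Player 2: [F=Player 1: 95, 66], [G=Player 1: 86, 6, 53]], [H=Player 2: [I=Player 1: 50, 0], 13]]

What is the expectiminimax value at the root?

C (Player 1): max(2, 36) = 36
D (Player 1): max(12, 62, 24) = 62
B (Chance): 1/2·36 + 1/2·62 = 49
F (Player 1): max(95, 66) = 95
G (Player 1): max(86, 6, 53) = 86
E (Player 2): min(95, 86) = 86
I (Player 1): max(50, 0) = 50
H (Player 2): min(50, 13) = 13
Root (Player 1): max(49, 86, 13) = 86

86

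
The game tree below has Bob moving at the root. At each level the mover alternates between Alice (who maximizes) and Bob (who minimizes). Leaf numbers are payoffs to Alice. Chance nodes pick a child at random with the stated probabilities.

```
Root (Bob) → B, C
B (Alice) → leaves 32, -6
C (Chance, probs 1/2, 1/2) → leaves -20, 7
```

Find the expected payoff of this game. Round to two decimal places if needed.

B (Alice): max(32, -6) = 32
C (Chance): 1/2·-20 + 1/2·7 = -6.5
Root (Bob): min(32, -6.5) = -6.5

-6.5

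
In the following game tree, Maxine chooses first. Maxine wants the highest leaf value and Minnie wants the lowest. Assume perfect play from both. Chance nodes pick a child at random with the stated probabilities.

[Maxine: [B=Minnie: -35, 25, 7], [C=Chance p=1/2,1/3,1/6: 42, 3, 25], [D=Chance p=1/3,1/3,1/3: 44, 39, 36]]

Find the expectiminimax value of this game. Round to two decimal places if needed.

B (Minnie): min(-35, 25, 7) = -35
C (Chance): 1/2·42 + 1/3·3 + 1/6·25 = 26.17
D (Chance): 1/3·44 + 1/3·39 + 1/3·36 = 39.67
Root (Maxine): max(-35, 26.17, 39.67) = 39.67

39.67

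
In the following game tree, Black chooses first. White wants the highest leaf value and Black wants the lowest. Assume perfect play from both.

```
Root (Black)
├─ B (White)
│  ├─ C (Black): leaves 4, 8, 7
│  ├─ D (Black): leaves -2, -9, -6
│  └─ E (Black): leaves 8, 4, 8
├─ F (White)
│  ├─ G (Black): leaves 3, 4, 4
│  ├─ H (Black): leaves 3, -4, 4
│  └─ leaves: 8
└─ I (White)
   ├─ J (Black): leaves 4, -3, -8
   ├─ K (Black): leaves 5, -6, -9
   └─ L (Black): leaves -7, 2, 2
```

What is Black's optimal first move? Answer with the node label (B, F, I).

C (Black): min(4, 8, 7) = 4
D (Black): min(-2, -9, -6) = -9
E (Black): min(8, 4, 8) = 4
B (White): max(4, -9, 4) = 4
G (Black): min(3, 4, 4) = 3
H (Black): min(3, -4, 4) = -4
F (White): max(3, -4, 8) = 8
J (Black): min(4, -3, -8) = -8
K (Black): min(5, -6, -9) = -9
L (Black): min(-7, 2, 2) = -7
I (White): max(-8, -9, -7) = -7
Root (Black): min(4, 8, -7) = -7
Black picks the child with the lowest value: I (value -7).

I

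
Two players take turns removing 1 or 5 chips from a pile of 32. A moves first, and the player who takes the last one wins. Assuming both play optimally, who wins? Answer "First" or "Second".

Compute winning (W) and losing (L) positions by backward induction:
i:   0  1  2  3  4  5  6  7  8  9 10 11 12 13 14 15 16 17 18 19 20 21 22 23 24 25 26 27 28 29 30 31 32
     L  W  L  W  L  W  L  W  L  W  L  W  L  W  L  W  L  W  L  W  L  W  L  W  L  W  L  W  L  W  L  W  L
Position 32 is L, so the second player wins.

Second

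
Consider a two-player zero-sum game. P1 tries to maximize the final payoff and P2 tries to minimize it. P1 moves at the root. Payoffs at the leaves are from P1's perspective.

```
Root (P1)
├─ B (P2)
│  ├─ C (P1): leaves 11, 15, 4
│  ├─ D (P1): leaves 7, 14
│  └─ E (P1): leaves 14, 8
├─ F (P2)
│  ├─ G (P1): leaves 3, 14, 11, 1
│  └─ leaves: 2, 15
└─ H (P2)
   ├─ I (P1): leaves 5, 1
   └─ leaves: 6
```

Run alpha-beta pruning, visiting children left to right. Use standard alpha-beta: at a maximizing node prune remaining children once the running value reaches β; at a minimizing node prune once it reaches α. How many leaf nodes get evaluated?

12

C [α=-∞,β=+∞]: v=15
D [α=-∞,β=15]: v=14
E [α=-∞,β=14]: v=14 after child 1 ≥ β → β-cutoff, skip 1
B [α=-∞,β=+∞]: v=14
G [α=14,β=+∞]: v=14
F [α=14,β=+∞]: v=14 after child 1 ≤ α → α-cutoff, skip 2
I [α=14,β=+∞]: v=5
H [α=14,β=+∞]: v=5 after child 1 ≤ α → α-cutoff, skip 1
Root [α=-∞,β=+∞]: v=14
Leaves evaluated: 12 of 16.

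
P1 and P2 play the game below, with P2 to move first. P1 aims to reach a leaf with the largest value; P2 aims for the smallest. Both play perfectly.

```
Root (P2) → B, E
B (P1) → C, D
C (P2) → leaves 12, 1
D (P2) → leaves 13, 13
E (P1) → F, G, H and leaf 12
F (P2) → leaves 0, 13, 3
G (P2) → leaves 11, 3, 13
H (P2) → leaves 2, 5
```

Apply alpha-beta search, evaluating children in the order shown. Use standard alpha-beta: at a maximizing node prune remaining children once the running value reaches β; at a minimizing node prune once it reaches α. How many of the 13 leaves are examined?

C [α=-∞,β=+∞]: v=1
D [α=1,β=+∞]: v=13
B [α=-∞,β=+∞]: v=13
F [α=-∞,β=13]: v=0
G [α=0,β=13]: v=3
H [α=3,β=13]: v=2 after child 1 ≤ α → α-cutoff, skip 1
E [α=-∞,β=13]: v=12
Root [α=-∞,β=+∞]: v=12
Leaves evaluated: 12 of 13.

12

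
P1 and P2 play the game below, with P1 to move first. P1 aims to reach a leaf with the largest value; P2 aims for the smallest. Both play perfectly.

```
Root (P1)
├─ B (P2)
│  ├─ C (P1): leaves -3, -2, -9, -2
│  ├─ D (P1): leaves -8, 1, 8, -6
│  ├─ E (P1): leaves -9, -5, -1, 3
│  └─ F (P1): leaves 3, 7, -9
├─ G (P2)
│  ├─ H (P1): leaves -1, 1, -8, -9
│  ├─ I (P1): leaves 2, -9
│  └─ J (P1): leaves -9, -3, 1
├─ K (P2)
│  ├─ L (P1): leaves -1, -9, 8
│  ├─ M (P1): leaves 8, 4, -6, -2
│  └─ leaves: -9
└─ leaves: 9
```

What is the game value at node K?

-9

L: max(-1, -9, 8) = 8
M: max(8, 4, -6, -2) = 8
K: min(8, 8, -9) = -9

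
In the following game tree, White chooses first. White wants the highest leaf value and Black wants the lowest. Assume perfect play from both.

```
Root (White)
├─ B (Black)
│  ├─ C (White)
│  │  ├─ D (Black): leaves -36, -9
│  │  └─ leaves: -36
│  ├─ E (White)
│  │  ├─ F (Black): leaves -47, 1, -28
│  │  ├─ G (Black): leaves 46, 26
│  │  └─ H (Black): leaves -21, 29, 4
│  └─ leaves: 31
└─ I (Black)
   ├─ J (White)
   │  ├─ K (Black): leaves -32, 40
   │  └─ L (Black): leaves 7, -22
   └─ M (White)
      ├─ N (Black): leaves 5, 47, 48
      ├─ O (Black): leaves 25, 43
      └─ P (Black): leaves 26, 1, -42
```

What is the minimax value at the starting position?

D (Black): min(-36, -9) = -36
C (White): max(-36, -36) = -36
F (Black): min(-47, 1, -28) = -47
G (Black): min(46, 26) = 26
H (Black): min(-21, 29, 4) = -21
E (White): max(-47, 26, -21) = 26
B (Black): min(-36, 26, 31) = -36
K (Black): min(-32, 40) = -32
L (Black): min(7, -22) = -22
J (White): max(-32, -22) = -22
N (Black): min(5, 47, 48) = 5
O (Black): min(25, 43) = 25
P (Black): min(26, 1, -42) = -42
M (White): max(5, 25, -42) = 25
I (Black): min(-22, 25) = -22
Root (White): max(-36, -22) = -22

-22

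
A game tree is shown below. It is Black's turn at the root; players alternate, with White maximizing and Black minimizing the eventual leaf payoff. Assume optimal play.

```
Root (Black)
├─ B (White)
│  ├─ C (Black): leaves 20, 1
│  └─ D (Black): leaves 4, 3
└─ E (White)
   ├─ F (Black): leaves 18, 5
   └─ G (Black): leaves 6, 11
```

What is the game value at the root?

C (Black): min(20, 1) = 1
D (Black): min(4, 3) = 3
B (White): max(1, 3) = 3
F (Black): min(18, 5) = 5
G (Black): min(6, 11) = 6
E (White): max(5, 6) = 6
Root (Black): min(3, 6) = 3

3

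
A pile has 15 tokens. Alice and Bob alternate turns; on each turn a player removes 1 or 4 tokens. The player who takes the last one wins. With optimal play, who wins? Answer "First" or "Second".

Compute winning (W) and losing (L) positions by backward induction:
i:   0  1  2  3  4  5  6  7  8  9 10 11 12 13 14 15
     L  W  L  W  W  L  W  L  W  W  L  W  L  W  W  L
Position 15 is L, so the second player wins.

Second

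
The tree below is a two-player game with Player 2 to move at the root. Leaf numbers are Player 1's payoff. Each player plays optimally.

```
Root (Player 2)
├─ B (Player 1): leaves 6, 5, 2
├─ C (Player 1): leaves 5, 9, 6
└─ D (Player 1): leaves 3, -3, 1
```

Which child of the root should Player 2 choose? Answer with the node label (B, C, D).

B (Player 1): max(6, 5, 2) = 6
C (Player 1): max(5, 9, 6) = 9
D (Player 1): max(3, -3, 1) = 3
Root (Player 2): min(6, 9, 3) = 3
Player 2 picks the child with the lowest value: D (value 3).

D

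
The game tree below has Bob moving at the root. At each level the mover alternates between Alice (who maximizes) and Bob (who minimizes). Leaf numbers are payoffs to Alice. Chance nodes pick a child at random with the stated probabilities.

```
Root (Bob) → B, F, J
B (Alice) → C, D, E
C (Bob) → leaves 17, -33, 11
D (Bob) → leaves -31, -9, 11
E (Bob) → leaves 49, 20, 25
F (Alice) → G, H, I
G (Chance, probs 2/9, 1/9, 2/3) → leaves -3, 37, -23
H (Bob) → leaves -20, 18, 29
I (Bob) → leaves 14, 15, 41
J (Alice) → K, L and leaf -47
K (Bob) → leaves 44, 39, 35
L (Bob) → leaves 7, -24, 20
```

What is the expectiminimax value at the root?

C (Bob): min(17, -33, 11) = -33
D (Bob): min(-31, -9, 11) = -31
E (Bob): min(49, 20, 25) = 20
B (Alice): max(-33, -31, 20) = 20
G (Chance): 2/9·-3 + 1/9·37 + 2/3·-23 = -11.89
H (Bob): min(-20, 18, 29) = -20
I (Bob): min(14, 15, 41) = 14
F (Alice): max(-11.89, -20, 14) = 14
K (Bob): min(44, 39, 35) = 35
L (Bob): min(7, -24, 20) = -24
J (Alice): max(35, -24, -47) = 35
Root (Bob): min(20, 14, 35) = 14

14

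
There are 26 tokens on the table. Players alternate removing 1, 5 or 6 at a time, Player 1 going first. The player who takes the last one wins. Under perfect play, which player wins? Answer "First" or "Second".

Second

i:   0  1  2  3  4  5  6  7  8  9 10 11 12 13 14 15 16 17 18 19 20 21 22 23 24 25 26
     L  W  L  W  L  W  W  W  W  W  W  L  W  L  W  L  W  W  W  W  W  W  L  W  L  W  L
Position 26 is L, so the second player wins.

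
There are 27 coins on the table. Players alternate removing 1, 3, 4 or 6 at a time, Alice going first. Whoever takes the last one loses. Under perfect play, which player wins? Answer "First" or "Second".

First

W/L table (W = player to move can force a win):
i:   0  1  2  3  4  5  6  7  8  9 10 11 12 13 14 15 16 17 18 19 20 21 22 23 24 25 26 27
     W  L  W  L  W  W  W  W  L  W  L  W  W  W  W  L  W  L  W  W  W  W  L  W  L  W  W  W
Position 27 is W, so the first player wins.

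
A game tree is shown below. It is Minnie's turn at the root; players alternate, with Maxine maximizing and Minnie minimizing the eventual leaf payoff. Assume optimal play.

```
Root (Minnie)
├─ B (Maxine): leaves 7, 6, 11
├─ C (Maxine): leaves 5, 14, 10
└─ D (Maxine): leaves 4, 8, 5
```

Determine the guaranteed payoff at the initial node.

8

B (Maxine): max(7, 6, 11) = 11
C (Maxine): max(5, 14, 10) = 14
D (Maxine): max(4, 8, 5) = 8
Root (Minnie): min(11, 14, 8) = 8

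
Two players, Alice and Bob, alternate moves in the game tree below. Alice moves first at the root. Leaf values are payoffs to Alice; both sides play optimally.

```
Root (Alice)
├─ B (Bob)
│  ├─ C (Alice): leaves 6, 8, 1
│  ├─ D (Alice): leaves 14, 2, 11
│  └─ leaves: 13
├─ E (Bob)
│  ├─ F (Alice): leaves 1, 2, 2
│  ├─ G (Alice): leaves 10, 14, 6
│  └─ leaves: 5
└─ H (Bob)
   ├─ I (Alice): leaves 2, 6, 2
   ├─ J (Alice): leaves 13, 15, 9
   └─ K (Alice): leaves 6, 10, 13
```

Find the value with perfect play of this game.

8

C (Alice): max(6, 8, 1) = 8
D (Alice): max(14, 2, 11) = 14
B (Bob): min(8, 14, 13) = 8
F (Alice): max(1, 2, 2) = 2
G (Alice): max(10, 14, 6) = 14
E (Bob): min(2, 14, 5) = 2
I (Alice): max(2, 6, 2) = 6
J (Alice): max(13, 15, 9) = 15
K (Alice): max(6, 10, 13) = 13
H (Bob): min(6, 15, 13) = 6
Root (Alice): max(8, 2, 6) = 8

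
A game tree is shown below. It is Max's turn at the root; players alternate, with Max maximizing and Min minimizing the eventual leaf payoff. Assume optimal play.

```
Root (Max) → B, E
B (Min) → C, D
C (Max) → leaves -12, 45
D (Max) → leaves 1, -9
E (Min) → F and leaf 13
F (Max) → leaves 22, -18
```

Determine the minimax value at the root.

13

C (Max): max(-12, 45) = 45
D (Max): max(1, -9) = 1
B (Min): min(45, 1) = 1
F (Max): max(22, -18) = 22
E (Min): min(22, 13) = 13
Root (Max): max(1, 13) = 13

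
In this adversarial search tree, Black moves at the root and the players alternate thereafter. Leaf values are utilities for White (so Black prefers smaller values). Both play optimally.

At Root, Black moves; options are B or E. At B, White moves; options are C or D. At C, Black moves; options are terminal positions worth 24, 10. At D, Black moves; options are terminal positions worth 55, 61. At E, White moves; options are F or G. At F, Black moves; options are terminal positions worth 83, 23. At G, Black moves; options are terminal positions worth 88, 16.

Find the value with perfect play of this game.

23

C (Black): min(24, 10) = 10
D (Black): min(55, 61) = 55
B (White): max(10, 55) = 55
F (Black): min(83, 23) = 23
G (Black): min(88, 16) = 16
E (White): max(23, 16) = 23
Root (Black): min(55, 23) = 23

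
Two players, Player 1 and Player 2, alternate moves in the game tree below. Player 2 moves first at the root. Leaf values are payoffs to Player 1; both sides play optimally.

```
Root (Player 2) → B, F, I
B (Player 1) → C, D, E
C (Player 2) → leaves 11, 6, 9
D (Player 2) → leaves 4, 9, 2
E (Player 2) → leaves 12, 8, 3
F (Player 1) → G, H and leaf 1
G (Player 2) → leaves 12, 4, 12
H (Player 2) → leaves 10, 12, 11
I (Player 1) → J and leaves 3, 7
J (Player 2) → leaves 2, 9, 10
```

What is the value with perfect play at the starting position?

6

C (Player 2): min(11, 6, 9) = 6
D (Player 2): min(4, 9, 2) = 2
E (Player 2): min(12, 8, 3) = 3
B (Player 1): max(6, 2, 3) = 6
G (Player 2): min(12, 4, 12) = 4
H (Player 2): min(10, 12, 11) = 10
F (Player 1): max(4, 10, 1) = 10
J (Player 2): min(2, 9, 10) = 2
I (Player 1): max(2, 3, 7) = 7
Root (Player 2): min(6, 10, 7) = 6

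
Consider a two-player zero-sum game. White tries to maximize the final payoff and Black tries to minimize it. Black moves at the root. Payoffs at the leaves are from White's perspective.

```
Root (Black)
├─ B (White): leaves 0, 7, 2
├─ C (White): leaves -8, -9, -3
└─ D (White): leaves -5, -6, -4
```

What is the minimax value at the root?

B (White): max(0, 7, 2) = 7
C (White): max(-8, -9, -3) = -3
D (White): max(-5, -6, -4) = -4
Root (Black): min(7, -3, -4) = -4

-4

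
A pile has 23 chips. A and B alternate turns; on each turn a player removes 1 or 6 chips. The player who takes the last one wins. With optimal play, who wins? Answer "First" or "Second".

Mark each pile size as W (mover wins) or L (mover loses):
i:   0  1  2  3  4  5  6  7  8  9 10 11 12 13 14 15 16 17 18 19 20 21 22 23
     L  W  L  W  L  W  W  L  W  L  W  L  W  W  L  W  L  W  L  W  W  L  W  L
Position 23 is L, so the second player wins.

Second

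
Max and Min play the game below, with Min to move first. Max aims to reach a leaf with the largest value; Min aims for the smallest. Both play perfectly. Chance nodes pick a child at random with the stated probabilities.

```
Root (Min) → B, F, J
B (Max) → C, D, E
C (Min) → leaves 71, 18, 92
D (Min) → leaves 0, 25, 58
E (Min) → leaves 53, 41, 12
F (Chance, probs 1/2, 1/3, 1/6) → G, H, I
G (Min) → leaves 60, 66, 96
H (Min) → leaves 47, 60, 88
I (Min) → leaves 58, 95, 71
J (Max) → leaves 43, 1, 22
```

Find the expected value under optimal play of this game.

18

C (Min): min(71, 18, 92) = 18
D (Min): min(0, 25, 58) = 0
E (Min): min(53, 41, 12) = 12
B (Max): max(18, 0, 12) = 18
G (Min): min(60, 66, 96) = 60
H (Min): min(47, 60, 88) = 47
I (Min): min(58, 95, 71) = 58
F (Chance): 1/2·60 + 1/3·47 + 1/6·58 = 55.33
J (Max): max(43, 1, 22) = 43
Root (Min): min(18, 55.33, 43) = 18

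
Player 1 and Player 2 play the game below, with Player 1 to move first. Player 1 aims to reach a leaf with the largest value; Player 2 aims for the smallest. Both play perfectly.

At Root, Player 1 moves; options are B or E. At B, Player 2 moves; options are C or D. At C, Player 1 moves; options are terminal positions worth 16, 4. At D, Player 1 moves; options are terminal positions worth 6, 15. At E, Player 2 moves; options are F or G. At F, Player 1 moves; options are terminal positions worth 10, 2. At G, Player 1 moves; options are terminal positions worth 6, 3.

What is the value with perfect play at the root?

C (Player 1): max(16, 4) = 16
D (Player 1): max(6, 15) = 15
B (Player 2): min(16, 15) = 15
F (Player 1): max(10, 2) = 10
G (Player 1): max(6, 3) = 6
E (Player 2): min(10, 6) = 6
Root (Player 1): max(15, 6) = 15

15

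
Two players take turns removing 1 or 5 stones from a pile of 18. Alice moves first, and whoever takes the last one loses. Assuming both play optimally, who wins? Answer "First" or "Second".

First

Mark each pile size as W (mover wins) or L (mover loses):
i:   0  1  2  3  4  5  6  7  8  9 10 11 12 13 14 15 16 17 18
     W  L  W  L  W  L  W  L  W  L  W  L  W  L  W  L  W  L  W
Position 18 is W, so the first player wins.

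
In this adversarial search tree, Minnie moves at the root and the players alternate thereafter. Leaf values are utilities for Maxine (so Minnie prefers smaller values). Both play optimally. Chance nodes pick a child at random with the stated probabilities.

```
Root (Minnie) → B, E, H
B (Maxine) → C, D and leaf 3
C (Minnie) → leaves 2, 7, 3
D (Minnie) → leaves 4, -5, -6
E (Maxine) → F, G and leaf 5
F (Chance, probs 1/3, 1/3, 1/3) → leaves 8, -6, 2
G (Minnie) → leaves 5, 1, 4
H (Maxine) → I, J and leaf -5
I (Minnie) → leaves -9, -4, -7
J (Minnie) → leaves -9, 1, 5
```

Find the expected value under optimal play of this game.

C (Minnie): min(2, 7, 3) = 2
D (Minnie): min(4, -5, -6) = -6
B (Maxine): max(2, -6, 3) = 3
F (Chance): 1/3·8 + 1/3·-6 + 1/3·2 = 1.33
G (Minnie): min(5, 1, 4) = 1
E (Maxine): max(1.33, 1, 5) = 5
I (Minnie): min(-9, -4, -7) = -9
J (Minnie): min(-9, 1, 5) = -9
H (Maxine): max(-9, -9, -5) = -5
Root (Minnie): min(3, 5, -5) = -5

-5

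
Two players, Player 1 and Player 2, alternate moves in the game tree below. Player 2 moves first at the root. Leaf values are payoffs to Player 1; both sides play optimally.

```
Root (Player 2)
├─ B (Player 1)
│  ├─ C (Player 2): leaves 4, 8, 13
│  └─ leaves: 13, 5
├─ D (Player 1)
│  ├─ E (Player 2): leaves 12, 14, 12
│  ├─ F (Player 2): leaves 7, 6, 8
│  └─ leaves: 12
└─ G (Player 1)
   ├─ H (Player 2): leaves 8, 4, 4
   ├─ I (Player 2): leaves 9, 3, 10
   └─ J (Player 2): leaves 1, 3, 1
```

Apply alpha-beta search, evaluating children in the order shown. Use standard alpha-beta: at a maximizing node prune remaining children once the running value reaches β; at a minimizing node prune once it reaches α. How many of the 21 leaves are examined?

16

C [α=-∞,β=+∞]: v=4
B [α=-∞,β=+∞]: v=13
E [α=-∞,β=13]: v=12
F [α=12,β=13]: v=7 after child 1 ≤ α → α-cutoff, skip 2
D [α=-∞,β=13]: v=12
H [α=-∞,β=12]: v=4
I [α=4,β=12]: v=3 after child 2 ≤ α → α-cutoff, skip 1
J [α=4,β=12]: v=1 after child 1 ≤ α → α-cutoff, skip 2
G [α=-∞,β=12]: v=4
Root [α=-∞,β=+∞]: v=4
Leaves evaluated: 16 of 21.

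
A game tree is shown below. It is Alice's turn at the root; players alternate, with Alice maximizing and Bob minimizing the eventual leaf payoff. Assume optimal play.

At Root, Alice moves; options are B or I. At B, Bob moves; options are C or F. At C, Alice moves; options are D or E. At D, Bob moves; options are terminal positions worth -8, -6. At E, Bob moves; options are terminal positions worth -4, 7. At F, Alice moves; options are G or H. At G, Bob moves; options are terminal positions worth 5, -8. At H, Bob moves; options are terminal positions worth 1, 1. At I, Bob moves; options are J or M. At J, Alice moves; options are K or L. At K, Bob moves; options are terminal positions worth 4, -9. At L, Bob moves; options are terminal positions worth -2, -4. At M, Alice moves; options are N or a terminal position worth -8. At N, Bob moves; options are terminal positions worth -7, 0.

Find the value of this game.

-4

D (Bob): min(-8, -6) = -8
E (Bob): min(-4, 7) = -4
C (Alice): max(-8, -4) = -4
G (Bob): min(5, -8) = -8
H (Bob): min(1, 1) = 1
F (Alice): max(-8, 1) = 1
B (Bob): min(-4, 1) = -4
K (Bob): min(4, -9) = -9
L (Bob): min(-2, -4) = -4
J (Alice): max(-9, -4) = -4
N (Bob): min(-7, 0) = -7
M (Alice): max(-7, -8) = -7
I (Bob): min(-4, -7) = -7
Root (Alice): max(-4, -7) = -4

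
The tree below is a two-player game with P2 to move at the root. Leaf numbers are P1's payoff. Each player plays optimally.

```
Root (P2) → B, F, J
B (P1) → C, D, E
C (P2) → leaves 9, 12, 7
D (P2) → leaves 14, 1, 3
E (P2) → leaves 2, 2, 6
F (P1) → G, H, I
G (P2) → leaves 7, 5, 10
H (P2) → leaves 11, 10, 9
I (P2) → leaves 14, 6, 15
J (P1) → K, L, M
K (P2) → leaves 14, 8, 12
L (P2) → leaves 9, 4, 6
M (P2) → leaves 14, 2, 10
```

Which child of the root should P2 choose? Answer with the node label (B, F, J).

C (P2): min(9, 12, 7) = 7
D (P2): min(14, 1, 3) = 1
E (P2): min(2, 2, 6) = 2
B (P1): max(7, 1, 2) = 7
G (P2): min(7, 5, 10) = 5
H (P2): min(11, 10, 9) = 9
I (P2): min(14, 6, 15) = 6
F (P1): max(5, 9, 6) = 9
K (P2): min(14, 8, 12) = 8
L (P2): min(9, 4, 6) = 4
M (P2): min(14, 2, 10) = 2
J (P1): max(8, 4, 2) = 8
Root (P2): min(7, 9, 8) = 7
P2 picks the child with the lowest value: B (value 7).

B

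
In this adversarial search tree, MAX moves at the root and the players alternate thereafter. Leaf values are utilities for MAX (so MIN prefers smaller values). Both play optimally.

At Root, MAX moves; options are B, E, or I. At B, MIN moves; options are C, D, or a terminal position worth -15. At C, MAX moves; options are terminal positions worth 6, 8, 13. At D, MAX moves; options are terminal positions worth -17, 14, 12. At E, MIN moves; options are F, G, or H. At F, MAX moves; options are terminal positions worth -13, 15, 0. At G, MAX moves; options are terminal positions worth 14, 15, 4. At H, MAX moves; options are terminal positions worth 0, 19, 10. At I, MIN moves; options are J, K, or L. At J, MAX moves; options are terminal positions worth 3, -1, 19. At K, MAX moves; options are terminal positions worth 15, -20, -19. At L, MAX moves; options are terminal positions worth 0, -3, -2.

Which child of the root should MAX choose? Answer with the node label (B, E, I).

E

C (MAX): max(6, 8, 13) = 13
D (MAX): max(-17, 14, 12) = 14
B (MIN): min(13, 14, -15) = -15
F (MAX): max(-13, 15, 0) = 15
G (MAX): max(14, 15, 4) = 15
H (MAX): max(0, 19, 10) = 19
E (MIN): min(15, 15, 19) = 15
J (MAX): max(3, -1, 19) = 19
K (MAX): max(15, -20, -19) = 15
L (MAX): max(0, -3, -2) = 0
I (MIN): min(19, 15, 0) = 0
Root (MAX): max(-15, 15, 0) = 15
MAX picks the child with the highest value: E (value 15).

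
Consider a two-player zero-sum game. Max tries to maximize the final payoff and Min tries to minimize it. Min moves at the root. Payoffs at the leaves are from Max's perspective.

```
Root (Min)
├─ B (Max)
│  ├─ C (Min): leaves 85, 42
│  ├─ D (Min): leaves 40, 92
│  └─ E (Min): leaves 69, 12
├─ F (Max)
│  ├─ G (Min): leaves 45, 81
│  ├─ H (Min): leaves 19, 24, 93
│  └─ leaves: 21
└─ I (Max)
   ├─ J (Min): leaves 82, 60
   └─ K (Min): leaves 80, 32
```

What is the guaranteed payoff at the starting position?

C (Min): min(85, 42) = 42
D (Min): min(40, 92) = 40
E (Min): min(69, 12) = 12
B (Max): max(42, 40, 12) = 42
G (Min): min(45, 81) = 45
H (Min): min(19, 24, 93) = 19
F (Max): max(45, 19, 21) = 45
J (Min): min(82, 60) = 60
K (Min): min(80, 32) = 32
I (Max): max(60, 32) = 60
Root (Min): min(42, 45, 60) = 42

42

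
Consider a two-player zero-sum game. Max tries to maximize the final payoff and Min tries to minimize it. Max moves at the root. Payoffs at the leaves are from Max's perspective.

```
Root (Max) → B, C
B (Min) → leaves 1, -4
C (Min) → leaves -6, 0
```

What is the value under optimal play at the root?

B (Min): min(1, -4) = -4
C (Min): min(-6, 0) = -6
Root (Max): max(-4, -6) = -4

-4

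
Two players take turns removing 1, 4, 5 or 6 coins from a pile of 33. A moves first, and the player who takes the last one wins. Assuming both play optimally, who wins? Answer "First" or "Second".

W/L table (W = player to move can force a win):
i:   0  1  2  3  4  5  6  7  8  9 10 11 12 13 14 15 16 17 18 19 20 21 22 23 24 25 26 27 28 29 30 31 32 33
     L  W  L  W  W  W  W  W  W  L  W  L  W  W  W  W  W  W  L  W  L  W  W  W  W  W  W  L  W  L  W  W  W  W
Position 33 is W, so the first player wins.

First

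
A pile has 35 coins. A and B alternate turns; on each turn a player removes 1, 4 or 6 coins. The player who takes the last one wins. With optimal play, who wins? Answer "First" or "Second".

Second

i:   0  1  2  3  4  5  6  7  8  9 10 11 12 13 14 15 16 17 18 19 20 21 22 23 24 25 26 27 28 29 30 31 32 33 34 35
     L  W  L  W  W  L  W  L  W  W  L  W  L  W  W  L  W  L  W  W  L  W  L  W  W  L  W  L  W  W  L  W  L  W  W  L
Position 35 is L, so the second player wins.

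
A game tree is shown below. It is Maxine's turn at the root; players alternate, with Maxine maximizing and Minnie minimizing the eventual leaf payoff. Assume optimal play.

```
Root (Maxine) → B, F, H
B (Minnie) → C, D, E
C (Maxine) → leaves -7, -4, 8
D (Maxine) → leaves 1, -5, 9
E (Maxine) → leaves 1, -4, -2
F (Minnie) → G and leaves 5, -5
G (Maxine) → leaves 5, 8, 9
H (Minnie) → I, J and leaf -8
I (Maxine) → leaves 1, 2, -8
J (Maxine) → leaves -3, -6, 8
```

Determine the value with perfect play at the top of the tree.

1

C (Maxine): max(-7, -4, 8) = 8
D (Maxine): max(1, -5, 9) = 9
E (Maxine): max(1, -4, -2) = 1
B (Minnie): min(8, 9, 1) = 1
G (Maxine): max(5, 8, 9) = 9
F (Minnie): min(9, 5, -5) = -5
I (Maxine): max(1, 2, -8) = 2
J (Maxine): max(-3, -6, 8) = 8
H (Minnie): min(2, 8, -8) = -8
Root (Maxine): max(1, -5, -8) = 1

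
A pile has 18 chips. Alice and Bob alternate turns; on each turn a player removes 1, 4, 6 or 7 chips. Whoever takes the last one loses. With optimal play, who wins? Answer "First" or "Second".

i:   0  1  2  3  4  5  6  7  8  9 10 11 12 13 14 15 16 17 18
     W  L  W  L  W  W  L  W  W  W  W  L  W  W  L  W  L  W  W
Position 18 is W, so the first player wins.

First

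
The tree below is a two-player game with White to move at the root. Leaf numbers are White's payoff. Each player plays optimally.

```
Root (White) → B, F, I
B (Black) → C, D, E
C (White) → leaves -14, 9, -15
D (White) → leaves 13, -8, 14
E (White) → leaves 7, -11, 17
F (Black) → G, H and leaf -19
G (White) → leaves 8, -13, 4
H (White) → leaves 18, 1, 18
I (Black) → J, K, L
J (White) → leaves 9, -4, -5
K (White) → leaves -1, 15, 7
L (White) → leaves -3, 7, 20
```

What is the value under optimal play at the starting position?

C (White): max(-14, 9, -15) = 9
D (White): max(13, -8, 14) = 14
E (White): max(7, -11, 17) = 17
B (Black): min(9, 14, 17) = 9
G (White): max(8, -13, 4) = 8
H (White): max(18, 1, 18) = 18
F (Black): min(8, 18, -19) = -19
J (White): max(9, -4, -5) = 9
K (White): max(-1, 15, 7) = 15
L (White): max(-3, 7, 20) = 20
I (Black): min(9, 15, 20) = 9
Root (White): max(9, -19, 9) = 9

9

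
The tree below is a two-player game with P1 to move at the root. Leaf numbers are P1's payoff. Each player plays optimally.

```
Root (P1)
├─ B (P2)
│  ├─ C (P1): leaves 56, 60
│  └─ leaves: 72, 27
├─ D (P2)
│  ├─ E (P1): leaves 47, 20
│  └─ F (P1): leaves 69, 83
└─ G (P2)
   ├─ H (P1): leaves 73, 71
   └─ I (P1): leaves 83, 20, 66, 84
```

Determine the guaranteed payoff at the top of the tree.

73

C (P1): max(56, 60) = 60
B (P2): min(60, 72, 27) = 27
E (P1): max(47, 20) = 47
F (P1): max(69, 83) = 83
D (P2): min(47, 83) = 47
H (P1): max(73, 71) = 73
I (P1): max(83, 20, 66, 84) = 84
G (P2): min(73, 84) = 73
Root (P1): max(27, 47, 73) = 73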